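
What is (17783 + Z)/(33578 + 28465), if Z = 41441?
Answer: 59224/62043 ≈ 0.95456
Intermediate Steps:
(17783 + Z)/(33578 + 28465) = (17783 + 41441)/(33578 + 28465) = 59224/62043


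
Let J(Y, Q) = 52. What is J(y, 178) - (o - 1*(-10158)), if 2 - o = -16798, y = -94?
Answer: -26906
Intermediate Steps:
o = 16800 (o = 2 - 1*(-16798) = 2 + 16798 = 16800)
J(y, 178) - (o - 1*(-10158)) = 52 - (16800 - 1*(-10158)) = 52 - (16800 + 10158) = 52 - 1*26958 = 52 - 26958 = -26906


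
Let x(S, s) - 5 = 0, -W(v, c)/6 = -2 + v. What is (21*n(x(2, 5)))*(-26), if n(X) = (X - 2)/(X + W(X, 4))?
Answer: 126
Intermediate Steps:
W(v, c) = 12 - 6*v (W(v, c) = -6*(-2 + v) = 12 - 6*v)
x(S, s) = 5 (x(S, s) = 5 + 0 = 5)
n(X) = (-2 + X)/(12 - 5*X) (n(X) = (X - 2)/(X + (12 - 6*X)) = (-2 + X)/(12 - 5*X))
(21*n(x(2, 5)))*(-26) = (21*((2 - 1*5)/(-12 + 5*5)))*(-26) = (21*((2 - 5)/(-12 + 25)))*(-26) = (21*(-3/13))*(-26) = -63/13*(-26) = 126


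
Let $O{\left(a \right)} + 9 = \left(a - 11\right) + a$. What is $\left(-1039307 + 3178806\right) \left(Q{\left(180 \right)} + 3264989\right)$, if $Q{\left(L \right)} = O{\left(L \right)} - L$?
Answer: $6985783020351$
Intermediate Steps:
$O{\left(a \right)} = -20 + 2 a$ ($O{\left(a \right)} = -9 + \left(\left(a - 11\right) + a\right) = -9 + \left(\left(-11 + a\right) + a\right) = -9 + \left(-11 + 2 a\right) = -20 + 2 a$)
$Q{\left(L \right)} = -20 + L$ ($Q{\left(L \right)} = \left(-20 + 2 L\right) - L = -20 + L$)
$\left(-1039307 + 3178806\right) \left(Q{\left(180 \right)} + 3264989\right) = \left(-1039307 + 3178806\right) \left(\left(-20 + 180\right) + 3264989\right) = 2139499 \left(160 + 3264989\right) = 2139499 \cdot 3265149 = 6985783020351$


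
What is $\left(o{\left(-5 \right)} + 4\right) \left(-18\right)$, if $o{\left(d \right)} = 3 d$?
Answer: $198$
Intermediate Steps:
$\left(o{\left(-5 \right)} + 4\right) \left(-18\right) = \left(3 \left(-5\right) + 4\right) \left(-18\right) = \left(-15 + 4\right) \left(-18\right) = \left(-11\right) \left(-18\right) = 198$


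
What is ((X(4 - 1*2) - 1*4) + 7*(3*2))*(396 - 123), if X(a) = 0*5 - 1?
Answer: 10101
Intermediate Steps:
X(a) = -1 (X(a) = 0 - 1 = -1)
((X(4 - 1*2) - 1*4) + 7*(3*2))*(396 - 123) = ((-1 - 1*4) + 7*(3*2))*(396 - 123) = ((-1 - 4) + 7*6)*273 = (-5 + 42)*273 = 37*273 = 10101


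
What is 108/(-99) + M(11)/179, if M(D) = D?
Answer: -2027/1969 ≈ -1.0295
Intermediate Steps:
108/(-99) + M(11)/179 = 108/(-99) + 11/179 = 108*(-1/99) + 11*(1/179) = -12/11 + 11/179 = -2027/1969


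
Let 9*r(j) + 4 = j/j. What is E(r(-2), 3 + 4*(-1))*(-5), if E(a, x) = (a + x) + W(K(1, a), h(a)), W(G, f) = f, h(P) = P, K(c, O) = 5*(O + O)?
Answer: 25/3 ≈ 8.3333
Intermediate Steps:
K(c, O) = 10*O (K(c, O) = 5*(2*O) = 10*O)
r(j) = -1/3 (r(j) = -4/9 + (j/j)/9 = -4/9 + (1/9)*1 = -4/9 + 1/9 = -1/3)
E(a, x) = x + 2*a (E(a, x) = (a + x) + a = x + 2*a)
E(r(-2), 3 + 4*(-1))*(-5) = ((3 + 4*(-1)) + 2*(-1/3))*(-5) = ((3 - 4) - 2/3)*(-5) = (-1 - 2/3)*(-5) = -5/3*(-5) = 25/3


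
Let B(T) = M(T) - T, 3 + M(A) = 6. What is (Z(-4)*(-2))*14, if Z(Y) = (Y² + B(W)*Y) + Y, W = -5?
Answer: 560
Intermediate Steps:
M(A) = 3 (M(A) = -3 + 6 = 3)
B(T) = 3 - T
Z(Y) = Y² + 9*Y (Z(Y) = (Y² + (3 - 1*(-5))*Y) + Y = (Y² + (3 + 5)*Y) + Y = (Y² + 8*Y) + Y = Y² + 9*Y)
(Z(-4)*(-2))*14 = (-4*(9 - 4)*(-2))*14 = (-4*5*(-2))*14 = -20*(-2)*14 = 40*14 = 560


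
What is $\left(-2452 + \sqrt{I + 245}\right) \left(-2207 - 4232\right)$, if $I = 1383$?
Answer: $15788428 - 12878 \sqrt{407} \approx 1.5529 \cdot 10^{7}$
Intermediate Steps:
$\left(-2452 + \sqrt{I + 245}\right) \left(-2207 - 4232\right) = \left(-2452 + \sqrt{1383 + 245}\right) \left(-2207 - 4232\right) = \left(-2452 + \sqrt{1628}\right) \left(-6439\right) = \left(-2452 + 2 \sqrt{407}\right) \left(-6439\right) = 15788428 - 12878 \sqrt{407}$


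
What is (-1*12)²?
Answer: 144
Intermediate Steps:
(-1*12)² = (-12)² = 144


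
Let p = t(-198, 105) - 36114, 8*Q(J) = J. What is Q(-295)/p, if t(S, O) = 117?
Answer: 295/287976 ≈ 0.0010244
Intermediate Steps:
Q(J) = J/8
p = -35997 (p = 117 - 36114 = -35997)
Q(-295)/p = ((1/8)*(-295))/(-35997) = -295/8*(-1/35997) = 295/287976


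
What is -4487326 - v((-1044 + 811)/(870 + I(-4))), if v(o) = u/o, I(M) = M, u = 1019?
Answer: -1044664504/233 ≈ -4.4835e+6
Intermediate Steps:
v(o) = 1019/o
-4487326 - v((-1044 + 811)/(870 + I(-4))) = -4487326 - 1019/((-1044 + 811)/(870 - 4)) = -4487326 - 1019/((-233/866)) = -4487326 - 1019/((-233*1/866)) = -4487326 - 1019/(-233/866) = -4487326 - 1019*(-866)/233 = -4487326 - 1*(-882454/233) = -4487326 + 882454/233 = -1044664504/233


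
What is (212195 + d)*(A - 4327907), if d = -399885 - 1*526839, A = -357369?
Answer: 3347765575004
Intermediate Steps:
d = -926724 (d = -399885 - 526839 = -926724)
(212195 + d)*(A - 4327907) = (212195 - 926724)*(-357369 - 4327907) = -714529*(-4685276) = 3347765575004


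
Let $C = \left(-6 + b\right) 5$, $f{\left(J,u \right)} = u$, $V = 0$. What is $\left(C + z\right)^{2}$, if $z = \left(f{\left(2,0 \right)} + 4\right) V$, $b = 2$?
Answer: $400$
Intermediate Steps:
$C = -20$ ($C = \left(-6 + 2\right) 5 = \left(-4\right) 5 = -20$)
$z = 0$ ($z = \left(0 + 4\right) 0 = 4 \cdot 0 = 0$)
$\left(C + z\right)^{2} = \left(-20 + 0\right)^{2} = \left(-20\right)^{2} = 400$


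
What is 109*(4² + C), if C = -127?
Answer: -12099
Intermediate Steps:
109*(4² + C) = 109*(4² - 127) = 109*(16 - 127) = 109*(-111) = -12099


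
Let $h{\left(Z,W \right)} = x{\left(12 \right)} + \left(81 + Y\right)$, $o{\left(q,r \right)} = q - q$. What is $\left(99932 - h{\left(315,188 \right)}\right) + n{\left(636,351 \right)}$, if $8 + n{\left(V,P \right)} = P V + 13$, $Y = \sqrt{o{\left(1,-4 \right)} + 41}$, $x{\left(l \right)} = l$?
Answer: $323080 - \sqrt{41} \approx 3.2307 \cdot 10^{5}$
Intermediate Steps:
$o{\left(q,r \right)} = 0$
$Y = \sqrt{41}$ ($Y = \sqrt{0 + 41} = \sqrt{41} \approx 6.4031$)
$h{\left(Z,W \right)} = 93 + \sqrt{41}$ ($h{\left(Z,W \right)} = 12 + \left(81 + \sqrt{41}\right) = 93 + \sqrt{41}$)
$n{\left(V,P \right)} = 5 + P V$ ($n{\left(V,P \right)} = -8 + \left(P V + 13\right) = -8 + \left(13 + P V\right) = 5 + P V$)
$\left(99932 - h{\left(315,188 \right)}\right) + n{\left(636,351 \right)} = \left(99932 - \left(93 + \sqrt{41}\right)\right) + \left(5 + 351 \cdot 636\right) = \left(99932 - \left(93 + \sqrt{41}\right)\right) + \left(5 + 223236\right) = \left(99839 - \sqrt{41}\right) + 223241 = 323080 - \sqrt{41}$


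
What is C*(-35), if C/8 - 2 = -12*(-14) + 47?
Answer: -60760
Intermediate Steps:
C = 1736 (C = 16 + 8*(-12*(-14) + 47) = 16 + 8*(168 + 47) = 16 + 8*215 = 16 + 1720 = 1736)
C*(-35) = 1736*(-35) = -60760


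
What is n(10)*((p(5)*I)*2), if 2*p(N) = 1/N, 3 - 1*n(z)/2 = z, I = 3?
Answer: -42/5 ≈ -8.4000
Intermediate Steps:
n(z) = 6 - 2*z
p(N) = 1/(2*N)
n(10)*((p(5)*I)*2) = (6 - 2*10)*((((½)/5)*3)*2) = (6 - 20)*((((½)*(⅕))*3)*2) = -14*(⅒)*3*2 = -21*2/5 = -14*⅗ = -42/5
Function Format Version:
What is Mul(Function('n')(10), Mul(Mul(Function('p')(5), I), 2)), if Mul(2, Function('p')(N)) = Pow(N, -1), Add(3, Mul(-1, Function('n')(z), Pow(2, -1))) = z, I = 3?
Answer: Rational(-42, 5) ≈ -8.4000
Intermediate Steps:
Function('n')(z) = Add(6, Mul(-2, z))
Function('p')(N) = Mul(Rational(1, 2), Pow(N, -1))
Mul(Function('n')(10), Mul(Mul(Function('p')(5), I), 2)) = Mul(Add(6, Mul(-2, 10)), Mul(Mul(Mul(Rational(1, 2), Pow(5, -1)), 3), 2)) = Mul(Add(6, -20), Mul(Mul(Mul(Rational(1, 2), Rational(1, 5)), 3), 2)) = Mul(-14, Mul(Mul(Rational(1, 10), 3), 2)) = Mul(-14, Mul(Rational(3, 10), 2)) = Mul(-14, Rational(3, 5)) = Rational(-42, 5)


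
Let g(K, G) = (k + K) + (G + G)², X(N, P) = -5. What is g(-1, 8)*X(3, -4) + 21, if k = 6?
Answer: -1284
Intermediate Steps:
g(K, G) = 6 + K + 4*G² (g(K, G) = (6 + K) + (G + G)² = (6 + K) + (2*G)² = (6 + K) + 4*G² = 6 + K + 4*G²)
g(-1, 8)*X(3, -4) + 21 = (6 - 1 + 4*8²)*(-5) + 21 = (6 - 1 + 4*64)*(-5) + 21 = (6 - 1 + 256)*(-5) + 21 = 261*(-5) + 21 = -1305 + 21 = -1284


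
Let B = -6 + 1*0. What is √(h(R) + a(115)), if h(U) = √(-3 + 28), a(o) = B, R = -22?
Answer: I ≈ 1.0*I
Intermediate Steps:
B = -6 (B = -6 + 0 = -6)
a(o) = -6
h(U) = 5 (h(U) = √25 = 5)
√(h(R) + a(115)) = √(5 - 6) = √(-1) = I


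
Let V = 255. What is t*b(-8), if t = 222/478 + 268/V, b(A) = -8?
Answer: -738856/60945 ≈ -12.123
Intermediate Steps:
t = 92357/60945 (t = 222/478 + 268/255 = 222*(1/478) + 268*(1/255) = 111/239 + 268/255 = 92357/60945 ≈ 1.5154)
t*b(-8) = (92357/60945)*(-8) = -738856/60945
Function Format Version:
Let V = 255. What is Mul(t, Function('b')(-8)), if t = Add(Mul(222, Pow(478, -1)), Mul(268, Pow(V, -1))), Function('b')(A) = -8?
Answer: Rational(-738856, 60945) ≈ -12.123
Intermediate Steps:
t = Rational(92357, 60945) (t = Add(Mul(222, Pow(478, -1)), Mul(268, Pow(255, -1))) = Add(Mul(222, Rational(1, 478)), Mul(268, Rational(1, 255))) = Add(Rational(111, 239), Rational(268, 255)) = Rational(92357, 60945) ≈ 1.5154)
Mul(t, Function('b')(-8)) = Mul(Rational(92357, 60945), -8) = Rational(-738856, 60945)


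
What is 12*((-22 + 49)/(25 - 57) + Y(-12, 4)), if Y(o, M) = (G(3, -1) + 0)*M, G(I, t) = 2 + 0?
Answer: 687/8 ≈ 85.875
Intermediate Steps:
G(I, t) = 2
Y(o, M) = 2*M (Y(o, M) = (2 + 0)*M = 2*M)
12*((-22 + 49)/(25 - 57) + Y(-12, 4)) = 12*((-22 + 49)/(25 - 57) + 2*4) = 12*(27/(-32) + 8) = 12*(27*(-1/32) + 8) = 12*(-27/32 + 8) = 12*(229/32) = 687/8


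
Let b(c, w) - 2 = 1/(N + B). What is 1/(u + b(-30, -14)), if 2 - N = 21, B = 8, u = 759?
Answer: 11/8370 ≈ 0.0013142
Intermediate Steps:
N = -19 (N = 2 - 1*21 = 2 - 21 = -19)
b(c, w) = 21/11 (b(c, w) = 2 + 1/(-19 + 8) = 2 + 1/(-11) = 2 - 1/11 = 21/11)
1/(u + b(-30, -14)) = 1/(759 + 21/11) = 1/(8370/11) = 11/8370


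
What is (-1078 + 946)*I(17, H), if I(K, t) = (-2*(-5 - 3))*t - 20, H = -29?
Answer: 63888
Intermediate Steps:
I(K, t) = -20 + 16*t (I(K, t) = (-2*(-8))*t - 20 = 16*t - 20 = -20 + 16*t)
(-1078 + 946)*I(17, H) = (-1078 + 946)*(-20 + 16*(-29)) = -132*(-20 - 464) = -132*(-484) = 63888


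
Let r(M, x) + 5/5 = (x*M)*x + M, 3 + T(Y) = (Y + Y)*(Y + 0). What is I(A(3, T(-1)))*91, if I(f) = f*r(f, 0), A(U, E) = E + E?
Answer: 546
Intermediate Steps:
T(Y) = -3 + 2*Y² (T(Y) = -3 + (Y + Y)*(Y + 0) = -3 + (2*Y)*Y = -3 + 2*Y²)
r(M, x) = -1 + M + M*x² (r(M, x) = -1 + ((x*M)*x + M) = -1 + ((M*x)*x + M) = -1 + (M*x² + M) = -1 + (M + M*x²) = -1 + M + M*x²)
A(U, E) = 2*E
I(f) = f*(-1 + f) (I(f) = f*(-1 + f + f*0²) = f*(-1 + f + f*0) = f*(-1 + f + 0) = f*(-1 + f))
I(A(3, T(-1)))*91 = ((2*(-3 + 2*(-1)²))*(-1 + 2*(-3 + 2*(-1)²)))*91 = ((2*(-3 + 2*1))*(-1 + 2*(-3 + 2*1)))*91 = ((2*(-3 + 2))*(-1 + 2*(-3 + 2)))*91 = ((2*(-1))*(-1 + 2*(-1)))*91 = -2*(-1 - 2)*91 = -2*(-3)*91 = 6*91 = 546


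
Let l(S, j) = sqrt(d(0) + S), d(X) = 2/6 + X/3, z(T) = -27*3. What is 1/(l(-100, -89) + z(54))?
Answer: -243/19982 - I*sqrt(897)/19982 ≈ -0.012161 - 0.0014988*I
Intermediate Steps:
z(T) = -81
d(X) = 1/3 + X/3 (d(X) = 2*(1/6) + X*(1/3) = 1/3 + X/3)
l(S, j) = sqrt(1/3 + S) (l(S, j) = sqrt((1/3 + (1/3)*0) + S) = sqrt((1/3 + 0) + S) = sqrt(1/3 + S))
1/(l(-100, -89) + z(54)) = 1/(sqrt(3 + 9*(-100))/3 - 81) = 1/(sqrt(3 - 900)/3 - 81) = 1/(sqrt(-897)/3 - 81) = 1/((I*sqrt(897))/3 - 81) = 1/(I*sqrt(897)/3 - 81) = 1/(-81 + I*sqrt(897)/3)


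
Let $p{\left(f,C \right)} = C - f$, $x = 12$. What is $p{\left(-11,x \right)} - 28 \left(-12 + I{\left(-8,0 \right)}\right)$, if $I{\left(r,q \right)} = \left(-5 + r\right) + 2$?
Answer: $667$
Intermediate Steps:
$I{\left(r,q \right)} = -3 + r$
$p{\left(-11,x \right)} - 28 \left(-12 + I{\left(-8,0 \right)}\right) = \left(12 - -11\right) - 28 \left(-12 - 11\right) = \left(12 + 11\right) - 28 \left(-12 - 11\right) = 23 - -644 = 23 + 644 = 667$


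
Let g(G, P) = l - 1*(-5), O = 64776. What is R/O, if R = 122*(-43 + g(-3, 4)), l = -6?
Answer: -671/8097 ≈ -0.082870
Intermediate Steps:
g(G, P) = -1 (g(G, P) = -6 - 1*(-5) = -6 + 5 = -1)
R = -5368 (R = 122*(-43 - 1) = 122*(-44) = -5368)
R/O = -5368/64776 = -5368*1/64776 = -671/8097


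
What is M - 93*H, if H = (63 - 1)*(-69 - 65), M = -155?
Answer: 772489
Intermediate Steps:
H = -8308 (H = 62*(-134) = -8308)
M - 93*H = -155 - 93*(-8308) = -155 + 772644 = 772489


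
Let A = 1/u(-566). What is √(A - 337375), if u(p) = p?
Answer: 3*I*√12008900674/566 ≈ 580.84*I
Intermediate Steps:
A = -1/566 (A = 1/(-566) = -1/566 ≈ -0.0017668)
√(A - 337375) = √(-1/566 - 337375) = √(-190954251/566) = 3*I*√12008900674/566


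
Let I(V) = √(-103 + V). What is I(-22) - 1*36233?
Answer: -36233 + 5*I*√5 ≈ -36233.0 + 11.18*I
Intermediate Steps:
I(-22) - 1*36233 = √(-103 - 22) - 1*36233 = √(-125) - 36233 = 5*I*√5 - 36233 = -36233 + 5*I*√5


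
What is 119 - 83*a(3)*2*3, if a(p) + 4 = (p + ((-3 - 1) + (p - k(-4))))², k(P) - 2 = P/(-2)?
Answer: 119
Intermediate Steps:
k(P) = 2 - P/2 (k(P) = 2 + P/(-2) = 2 + P*(-½) = 2 - P/2)
a(p) = -4 + (-8 + 2*p)² (a(p) = -4 + (p + ((-3 - 1) + (p - (2 - ½*(-4)))))² = -4 + (p + (-4 + (p - (2 + 2))))² = -4 + (p + (-4 + (p - 1*4)))² = -4 + (p + (-4 + (p - 4)))² = -4 + (p + (-4 + (-4 + p)))² = -4 + (p + (-8 + p))² = -4 + (-8 + 2*p)²)
119 - 83*a(3)*2*3 = 119 - 83*(-4 + 4*(-4 + 3)²)*2*3 = 119 - 83*(-4 + 4*(-1)²)*2*3 = 119 - 83*(-4 + 4*1)*2*3 = 119 - 83*(-4 + 4)*2*3 = 119 - 83*0*2*3 = 119 - 0*3 = 119 - 83*0 = 119 + 0 = 119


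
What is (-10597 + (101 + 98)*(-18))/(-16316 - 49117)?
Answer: 14179/65433 ≈ 0.21669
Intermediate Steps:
(-10597 + (101 + 98)*(-18))/(-16316 - 49117) = (-10597 + 199*(-18))/(-65433) = (-10597 - 3582)*(-1/65433) = -14179*(-1/65433) = 14179/65433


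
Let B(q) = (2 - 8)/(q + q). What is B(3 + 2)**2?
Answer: 9/25 ≈ 0.36000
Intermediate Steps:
B(q) = -3/q (B(q) = -6*1/(2*q) = -3/q)
B(3 + 2)**2 = (-3/(3 + 2))**2 = (-3/5)**2 = 9/25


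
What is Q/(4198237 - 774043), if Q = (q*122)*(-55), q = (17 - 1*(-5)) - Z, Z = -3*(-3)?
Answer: -43615/1712097 ≈ -0.025475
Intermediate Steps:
Z = 9
q = 13 (q = (17 - 1*(-5)) - 1*9 = (17 + 5) - 9 = 22 - 9 = 13)
Q = -87230 (Q = (13*122)*(-55) = 1586*(-55) = -87230)
Q/(4198237 - 774043) = -87230/(4198237 - 774043) = -87230/3424194 = -87230*1/3424194 = -43615/1712097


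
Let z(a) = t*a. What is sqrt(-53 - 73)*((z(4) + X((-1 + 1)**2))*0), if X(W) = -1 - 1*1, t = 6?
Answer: 0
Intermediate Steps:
z(a) = 6*a
X(W) = -2 (X(W) = -1 - 1 = -2)
sqrt(-53 - 73)*((z(4) + X((-1 + 1)**2))*0) = sqrt(-53 - 73)*((6*4 - 2)*0) = sqrt(-126)*((24 - 2)*0) = (3*I*sqrt(14))*(22*0) = (3*I*sqrt(14))*0 = 0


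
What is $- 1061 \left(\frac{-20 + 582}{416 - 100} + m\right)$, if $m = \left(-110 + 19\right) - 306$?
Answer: $\frac{66254145}{158} \approx 4.1933 \cdot 10^{5}$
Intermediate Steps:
$m = -397$ ($m = -91 - 306 = -397$)
$- 1061 \left(\frac{-20 + 582}{416 - 100} + m\right) = - 1061 \left(\frac{-20 + 582}{416 - 100} - 397\right) = - 1061 \left(\frac{562}{316} - 397\right) = - 1061 \left(562 \cdot \frac{1}{316} - 397\right) = - 1061 \left(\frac{281}{158} - 397\right) = \left(-1061\right) \left(- \frac{62445}{158}\right) = \frac{66254145}{158}$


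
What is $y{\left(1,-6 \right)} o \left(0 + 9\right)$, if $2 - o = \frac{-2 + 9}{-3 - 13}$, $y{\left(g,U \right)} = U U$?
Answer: $\frac{3159}{4} \approx 789.75$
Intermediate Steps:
$y{\left(g,U \right)} = U^{2}$
$o = \frac{39}{16}$ ($o = 2 - \frac{-2 + 9}{-3 - 13} = 2 - \frac{7}{-16} = 2 - 7 \left(- \frac{1}{16}\right) = 2 - - \frac{7}{16} = 2 + \frac{7}{16} = \frac{39}{16} \approx 2.4375$)
$y{\left(1,-6 \right)} o \left(0 + 9\right) = \left(-6\right)^{2} \cdot \frac{39}{16} \left(0 + 9\right) = 36 \cdot \frac{39}{16} \cdot 9 = \frac{351}{4} \cdot 9 = \frac{3159}{4}$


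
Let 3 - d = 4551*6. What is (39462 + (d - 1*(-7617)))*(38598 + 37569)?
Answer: 1506278592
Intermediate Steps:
d = -27303 (d = 3 - 4551*6 = 3 - 1*27306 = 3 - 27306 = -27303)
(39462 + (d - 1*(-7617)))*(38598 + 37569) = (39462 + (-27303 - 1*(-7617)))*(38598 + 37569) = (39462 + (-27303 + 7617))*76167 = (39462 - 19686)*76167 = 19776*76167 = 1506278592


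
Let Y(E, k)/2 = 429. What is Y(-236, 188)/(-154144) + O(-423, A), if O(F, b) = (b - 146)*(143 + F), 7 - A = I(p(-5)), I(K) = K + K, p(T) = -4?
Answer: 2827000531/77072 ≈ 36680.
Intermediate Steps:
Y(E, k) = 858 (Y(E, k) = 2*429 = 858)
I(K) = 2*K
A = 15 (A = 7 - 2*(-4) = 7 - 1*(-8) = 7 + 8 = 15)
O(F, b) = (-146 + b)*(143 + F)
Y(-236, 188)/(-154144) + O(-423, A) = 858/(-154144) + (-20878 - 146*(-423) + 143*15 - 423*15) = 858*(-1/154144) + (-20878 + 61758 + 2145 - 6345) = -429/77072 + 36680 = 2827000531/77072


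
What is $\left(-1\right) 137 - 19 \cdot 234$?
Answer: $-4583$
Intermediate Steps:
$\left(-1\right) 137 - 19 \cdot 234 = -137 - 4446 = -4583$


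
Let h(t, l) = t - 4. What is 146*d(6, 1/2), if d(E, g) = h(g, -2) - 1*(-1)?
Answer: -365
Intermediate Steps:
h(t, l) = -4 + t
d(E, g) = -3 + g (d(E, g) = (-4 + g) - 1*(-1) = (-4 + g) + 1 = -3 + g)
146*d(6, 1/2) = 146*(-3 + 1/2) = 146*(-3 + ½) = 146*(-5/2) = -365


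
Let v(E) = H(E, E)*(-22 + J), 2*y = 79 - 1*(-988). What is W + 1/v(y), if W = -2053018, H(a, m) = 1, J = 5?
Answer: -34901307/17 ≈ -2.0530e+6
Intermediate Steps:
y = 1067/2 (y = (79 - 1*(-988))/2 = (79 + 988)/2 = (½)*1067 = 1067/2 ≈ 533.50)
v(E) = -17 (v(E) = 1*(-22 + 5) = 1*(-17) = -17)
W + 1/v(y) = -2053018 + 1/(-17) = -2053018 - 1/17 = -34901307/17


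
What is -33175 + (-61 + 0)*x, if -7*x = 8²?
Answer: -228321/7 ≈ -32617.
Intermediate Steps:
x = -64/7 (x = -⅐*8² = -⅐*64 = -64/7 ≈ -9.1429)
-33175 + (-61 + 0)*x = -33175 + (-61 + 0)*(-64/7) = -33175 - 61*(-64/7) = -33175 + 3904/7 = -228321/7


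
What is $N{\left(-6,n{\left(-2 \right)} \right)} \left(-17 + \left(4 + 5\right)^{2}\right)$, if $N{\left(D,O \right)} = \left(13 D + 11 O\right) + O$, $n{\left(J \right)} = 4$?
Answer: $-1920$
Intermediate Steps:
$N{\left(D,O \right)} = 12 O + 13 D$ ($N{\left(D,O \right)} = \left(11 O + 13 D\right) + O = 12 O + 13 D$)
$N{\left(-6,n{\left(-2 \right)} \right)} \left(-17 + \left(4 + 5\right)^{2}\right) = \left(12 \cdot 4 + 13 \left(-6\right)\right) \left(-17 + \left(4 + 5\right)^{2}\right) = \left(48 - 78\right) \left(-17 + 9^{2}\right) = - 30 \left(-17 + 81\right) = \left(-30\right) 64 = -1920$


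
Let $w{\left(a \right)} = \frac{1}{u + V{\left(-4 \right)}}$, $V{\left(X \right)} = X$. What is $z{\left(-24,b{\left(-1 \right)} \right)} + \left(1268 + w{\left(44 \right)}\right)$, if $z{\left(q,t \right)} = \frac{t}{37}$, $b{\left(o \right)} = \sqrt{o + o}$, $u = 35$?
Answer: $\frac{39309}{31} + \frac{i \sqrt{2}}{37} \approx 1268.0 + 0.038222 i$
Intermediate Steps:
$b{\left(o \right)} = \sqrt{2} \sqrt{o}$ ($b{\left(o \right)} = \sqrt{2 o} = \sqrt{2} \sqrt{o}$)
$z{\left(q,t \right)} = \frac{t}{37}$ ($z{\left(q,t \right)} = t \frac{1}{37} = \frac{t}{37}$)
$w{\left(a \right)} = \frac{1}{31}$ ($w{\left(a \right)} = \frac{1}{35 - 4} = \frac{1}{31}$)
$z{\left(-24,b{\left(-1 \right)} \right)} + \left(1268 + w{\left(44 \right)}\right) = \frac{\sqrt{2} \sqrt{-1}}{37} + \left(1268 + \frac{1}{31}\right) = \frac{\sqrt{2} i}{37} + \frac{39309}{31} = \frac{i \sqrt{2}}{37} + \frac{39309}{31} = \frac{39309}{31} + \frac{i \sqrt{2}}{37}$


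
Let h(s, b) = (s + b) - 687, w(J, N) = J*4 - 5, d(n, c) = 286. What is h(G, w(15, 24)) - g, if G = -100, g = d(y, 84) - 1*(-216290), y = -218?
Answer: -217308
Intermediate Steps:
g = 216576 (g = 286 - 1*(-216290) = 286 + 216290 = 216576)
w(J, N) = -5 + 4*J (w(J, N) = 4*J - 5 = -5 + 4*J)
h(s, b) = -687 + b + s (h(s, b) = (b + s) - 687 = -687 + b + s)
h(G, w(15, 24)) - g = (-687 + (-5 + 4*15) - 100) - 1*216576 = (-687 + (-5 + 60) - 100) - 216576 = (-687 + 55 - 100) - 216576 = -732 - 216576 = -217308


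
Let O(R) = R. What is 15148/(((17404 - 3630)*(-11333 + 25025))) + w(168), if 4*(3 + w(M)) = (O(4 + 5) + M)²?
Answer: 105467608613/13470972 ≈ 7829.3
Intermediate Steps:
w(M) = -3 + (9 + M)²/4 (w(M) = -3 + ((4 + 5) + M)²/4 = -3 + (9 + M)²/4)
15148/(((17404 - 3630)*(-11333 + 25025))) + w(168) = 15148/(((17404 - 3630)*(-11333 + 25025))) + (-3 + (9 + 168)²/4) = 15148/((13774*13692)) + (-3 + (¼)*177²) = 15148/188593608 + (-3 + (¼)*31329) = 15148*(1/188593608) + (-3 + 31329/4) = 541/6735486 + 31317/4 = 105467608613/13470972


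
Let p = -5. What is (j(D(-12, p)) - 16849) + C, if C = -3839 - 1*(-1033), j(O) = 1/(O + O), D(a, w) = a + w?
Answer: -668271/34 ≈ -19655.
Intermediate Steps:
j(O) = 1/(2*O)
C = -2806 (C = -3839 + 1033 = -2806)
(j(D(-12, p)) - 16849) + C = (1/(2*(-12 - 5)) - 16849) - 2806 = ((½)/(-17) - 16849) - 2806 = ((½)*(-1/17) - 16849) - 2806 = (-1/34 - 16849) - 2806 = -572867/34 - 2806 = -668271/34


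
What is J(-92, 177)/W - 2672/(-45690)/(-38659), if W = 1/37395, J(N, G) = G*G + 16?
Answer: 1035198394999163789/883164855 ≈ 1.1721e+9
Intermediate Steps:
J(N, G) = 16 + G**2 (J(N, G) = G**2 + 16 = 16 + G**2)
W = 1/37395 ≈ 2.6742e-5
J(-92, 177)/W - 2672/(-45690)/(-38659) = (16 + 177**2)/(1/37395) - 2672/(-45690)/(-38659) = (16 + 31329)*37395 - 2672*(-1/45690)*(-1/38659) = 31345*37395 + (1336/22845)*(-1/38659) = 1172146275 - 1336/883164855 = 1035198394999163789/883164855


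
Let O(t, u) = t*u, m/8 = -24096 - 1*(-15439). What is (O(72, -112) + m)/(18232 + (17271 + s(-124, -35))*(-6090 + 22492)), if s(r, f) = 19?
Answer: -19330/70902203 ≈ -0.00027263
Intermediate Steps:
m = -69256 (m = 8*(-24096 - 1*(-15439)) = 8*(-24096 + 15439) = 8*(-8657) = -69256)
(O(72, -112) + m)/(18232 + (17271 + s(-124, -35))*(-6090 + 22492)) = (72*(-112) - 69256)/(18232 + (17271 + 19)*(-6090 + 22492)) = (-8064 - 69256)/(18232 + 17290*16402) = -77320/(18232 + 283590580) = -77320/283608812 = -77320*1/283608812 = -19330/70902203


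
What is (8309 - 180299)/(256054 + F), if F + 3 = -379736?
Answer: 34398/24737 ≈ 1.3905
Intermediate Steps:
F = -379739 (F = -3 - 379736 = -379739)
(8309 - 180299)/(256054 + F) = (8309 - 180299)/(256054 - 379739) = -171990/(-123685) = -171990*(-1/123685) = 34398/24737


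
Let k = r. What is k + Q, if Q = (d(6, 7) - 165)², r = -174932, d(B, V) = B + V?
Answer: -151828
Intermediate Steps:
k = -174932
Q = 23104 (Q = ((6 + 7) - 165)² = (13 - 165)² = (-152)² = 23104)
k + Q = -174932 + 23104 = -151828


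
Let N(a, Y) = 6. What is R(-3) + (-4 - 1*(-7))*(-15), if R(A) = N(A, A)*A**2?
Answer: 9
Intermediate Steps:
R(A) = 6*A**2
R(-3) + (-4 - 1*(-7))*(-15) = 6*(-3)**2 + (-4 - 1*(-7))*(-15) = 6*9 + (-4 + 7)*(-15) = 54 + 3*(-15) = 54 - 45 = 9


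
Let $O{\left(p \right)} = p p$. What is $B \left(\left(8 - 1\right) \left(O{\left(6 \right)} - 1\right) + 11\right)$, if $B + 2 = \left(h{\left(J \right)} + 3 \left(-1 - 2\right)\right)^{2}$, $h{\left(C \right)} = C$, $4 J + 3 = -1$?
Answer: $25088$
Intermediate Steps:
$O{\left(p \right)} = p^{2}$
$J = -1$ ($J = - \frac{3}{4} + \frac{1}{4} \left(-1\right) = - \frac{3}{4} - \frac{1}{4} = -1$)
$B = 98$ ($B = -2 + \left(-1 + 3 \left(-1 - 2\right)\right)^{2} = -2 + \left(-1 + 3 \left(-3\right)\right)^{2} = -2 + \left(-1 - 9\right)^{2} = -2 + \left(-10\right)^{2} = -2 + 100 = 98$)
$B \left(\left(8 - 1\right) \left(O{\left(6 \right)} - 1\right) + 11\right) = 98 \left(\left(8 - 1\right) \left(6^{2} - 1\right) + 11\right) = 98 \left(7 \left(36 - 1\right) + 11\right) = 98 \left(7 \cdot 35 + 11\right) = 98 \left(245 + 11\right) = 98 \cdot 256 = 25088$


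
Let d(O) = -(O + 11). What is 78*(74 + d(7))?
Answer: 4368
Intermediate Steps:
d(O) = -11 - O (d(O) = -(11 + O) = -11 - O)
78*(74 + d(7)) = 78*(74 + (-11 - 1*7)) = 78*(74 + (-11 - 7)) = 78*(74 - 18) = 78*56 = 4368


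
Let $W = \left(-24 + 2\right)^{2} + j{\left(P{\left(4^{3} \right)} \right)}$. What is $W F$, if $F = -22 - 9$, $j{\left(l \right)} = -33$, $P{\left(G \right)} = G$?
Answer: $-13981$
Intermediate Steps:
$F = -31$ ($F = -22 - 9 = -31$)
$W = 451$ ($W = \left(-24 + 2\right)^{2} - 33 = \left(-22\right)^{2} - 33 = 484 - 33 = 451$)
$W F = 451 \left(-31\right) = -13981$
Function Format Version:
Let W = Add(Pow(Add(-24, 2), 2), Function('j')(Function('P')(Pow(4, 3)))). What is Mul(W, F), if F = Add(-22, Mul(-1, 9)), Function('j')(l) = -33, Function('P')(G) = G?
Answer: -13981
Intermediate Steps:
F = -31 (F = Add(-22, -9) = -31)
W = 451 (W = Add(Pow(Add(-24, 2), 2), -33) = Add(Pow(-22, 2), -33) = Add(484, -33) = 451)
Mul(W, F) = Mul(451, -31) = -13981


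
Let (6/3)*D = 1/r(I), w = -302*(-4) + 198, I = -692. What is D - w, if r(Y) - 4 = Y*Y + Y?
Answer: -1344630911/956352 ≈ -1406.0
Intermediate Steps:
r(Y) = 4 + Y + Y² (r(Y) = 4 + (Y*Y + Y) = 4 + (Y² + Y) = 4 + (Y + Y²) = 4 + Y + Y²)
w = 1406 (w = 1208 + 198 = 1406)
D = 1/956352 (D = 1/(2*(4 - 692 + (-692)²)) = 1/(2*(4 - 692 + 478864)) = (½)/478176 = (½)*(1/478176) = 1/956352 ≈ 1.0456e-6)
D - w = 1/956352 - 1*1406 = 1/956352 - 1406 = -1344630911/956352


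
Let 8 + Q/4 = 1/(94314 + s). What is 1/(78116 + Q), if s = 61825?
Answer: 156139/12191957680 ≈ 1.2807e-5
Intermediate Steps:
Q = -4996444/156139 (Q = -32 + 4/(94314 + 61825) = -32 + 4/156139 = -4996444/156139 ≈ -32.000)
1/(78116 + Q) = 1/(78116 - 4996444/156139) = 1/(12191957680/156139) = 156139/12191957680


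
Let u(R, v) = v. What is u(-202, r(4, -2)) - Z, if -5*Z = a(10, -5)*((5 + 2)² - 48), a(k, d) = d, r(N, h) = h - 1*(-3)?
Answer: 0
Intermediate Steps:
r(N, h) = 3 + h (r(N, h) = h + 3 = 3 + h)
Z = 1 (Z = -(-1)*((5 + 2)² - 48) = -(-1)*(7² - 48) = -(-1)*(49 - 48) = -(-1) = -⅕*(-5) = 1)
u(-202, r(4, -2)) - Z = (3 - 2) - 1*1 = 1 - 1 = 0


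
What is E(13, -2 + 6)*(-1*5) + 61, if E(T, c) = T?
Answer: -4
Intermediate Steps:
E(13, -2 + 6)*(-1*5) + 61 = 13*(-1*5) + 61 = 13*(-5) + 61 = -65 + 61 = -4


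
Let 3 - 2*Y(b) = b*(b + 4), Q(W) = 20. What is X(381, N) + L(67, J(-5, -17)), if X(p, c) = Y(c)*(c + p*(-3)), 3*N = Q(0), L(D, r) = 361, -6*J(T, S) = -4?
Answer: 2109211/54 ≈ 39059.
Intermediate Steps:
J(T, S) = ⅔ (J(T, S) = -⅙*(-4) = ⅔)
Y(b) = 3/2 - b*(4 + b)/2 (Y(b) = 3/2 - b*(b + 4)/2 = 3/2 - b*(4 + b)/2)
N = 20/3 (N = (⅓)*20 = 20/3 ≈ 6.6667)
X(p, c) = (c - 3*p)*(3/2 - 2*c - c²/2) (X(p, c) = (3/2 - 2*c - c²/2)*(c + p*(-3)) = (3/2 - 2*c - c²/2)*(c - 3*p) = (c - 3*p)*(3/2 - 2*c - c²/2))
X(381, N) + L(67, J(-5, -17)) = -(20/3 - 3*381)*(-3 + (20/3)² + 4*(20/3))/2 + 361 = -(20/3 - 1143)*(-3 + 400/9 + 80/3)/2 + 361 = -½*(-3409/3)*613/9 + 361 = 2089717/54 + 361 = 2109211/54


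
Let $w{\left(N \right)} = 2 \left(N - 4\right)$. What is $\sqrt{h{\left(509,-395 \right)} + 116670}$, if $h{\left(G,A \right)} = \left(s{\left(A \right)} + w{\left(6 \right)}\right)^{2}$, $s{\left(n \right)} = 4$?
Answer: $\sqrt{116734} \approx 341.66$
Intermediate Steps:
$w{\left(N \right)} = -8 + 2 N$ ($w{\left(N \right)} = 2 \left(-4 + N\right) = -8 + 2 N$)
$h{\left(G,A \right)} = 64$ ($h{\left(G,A \right)} = \left(4 + \left(-8 + 2 \cdot 6\right)\right)^{2} = \left(4 + \left(-8 + 12\right)\right)^{2} = \left(4 + 4\right)^{2} = 8^{2} = 64$)
$\sqrt{h{\left(509,-395 \right)} + 116670} = \sqrt{64 + 116670} = \sqrt{116734}$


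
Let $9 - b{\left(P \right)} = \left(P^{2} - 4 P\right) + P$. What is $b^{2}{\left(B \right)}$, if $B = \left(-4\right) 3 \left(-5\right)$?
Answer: $11634921$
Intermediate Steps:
$B = 60$ ($B = \left(-12\right) \left(-5\right) = 60$)
$b{\left(P \right)} = 9 - P^{2} + 3 P$ ($b{\left(P \right)} = 9 - \left(\left(P^{2} - 4 P\right) + P\right) = 9 - \left(P^{2} - 3 P\right) = 9 - P^{2} + 3 P$)
$b^{2}{\left(B \right)} = \left(9 - 60^{2} + 3 \cdot 60\right)^{2} = \left(9 - 3600 + 180\right)^{2} = \left(-3411\right)^{2} = 11634921$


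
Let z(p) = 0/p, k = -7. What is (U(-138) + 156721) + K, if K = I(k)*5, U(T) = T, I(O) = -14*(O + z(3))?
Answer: 157073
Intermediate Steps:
z(p) = 0
I(O) = -14*O (I(O) = -14*(O + 0) = -14*O)
K = 490 (K = -14*(-7)*5 = 98*5 = 490)
(U(-138) + 156721) + K = (-138 + 156721) + 490 = 156583 + 490 = 157073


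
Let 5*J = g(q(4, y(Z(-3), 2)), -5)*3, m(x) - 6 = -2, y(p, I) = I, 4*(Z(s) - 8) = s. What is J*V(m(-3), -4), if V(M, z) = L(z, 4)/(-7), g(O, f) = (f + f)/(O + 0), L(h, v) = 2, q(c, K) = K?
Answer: 6/7 ≈ 0.85714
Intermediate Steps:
Z(s) = 8 + s/4
g(O, f) = 2*f/O (g(O, f) = (2*f)/O = 2*f/O)
m(x) = 4 (m(x) = 6 - 2 = 4)
V(M, z) = -2/7 (V(M, z) = 2/(-7) = 2*(-⅐) = -2/7)
J = -3 (J = ((2*(-5)/2)*3)/5 = ((2*(-5)*(½))*3)/5 = (-5*3)/5 = (⅕)*(-15) = -3)
J*V(m(-3), -4) = -3*(-2/7) = 6/7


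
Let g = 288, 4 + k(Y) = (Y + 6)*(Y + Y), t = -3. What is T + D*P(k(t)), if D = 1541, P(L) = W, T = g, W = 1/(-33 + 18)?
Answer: 2779/15 ≈ 185.27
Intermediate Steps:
k(Y) = -4 + 2*Y*(6 + Y) (k(Y) = -4 + (Y + 6)*(Y + Y) = -4 + (6 + Y)*(2*Y) = -4 + 2*Y*(6 + Y))
W = -1/15 (W = 1/(-15) = -1/15 ≈ -0.066667)
T = 288
P(L) = -1/15
T + D*P(k(t)) = 288 + 1541*(-1/15) = 288 - 1541/15 = 2779/15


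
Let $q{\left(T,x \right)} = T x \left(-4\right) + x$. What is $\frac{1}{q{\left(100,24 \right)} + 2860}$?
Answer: $- \frac{1}{6716} \approx -0.0001489$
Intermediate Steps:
$q{\left(T,x \right)} = x - 4 T x$ ($q{\left(T,x \right)} = - 4 T x + x = x - 4 T x$)
$\frac{1}{q{\left(100,24 \right)} + 2860} = \frac{1}{24 \left(1 - 400\right) + 2860} = \frac{1}{24 \left(-399\right) + 2860} = \frac{1}{-9576 + 2860} = \frac{1}{-6716} = - \frac{1}{6716}$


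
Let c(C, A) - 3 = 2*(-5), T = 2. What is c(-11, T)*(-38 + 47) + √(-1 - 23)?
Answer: -63 + 2*I*√6 ≈ -63.0 + 4.899*I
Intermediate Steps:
c(C, A) = -7 (c(C, A) = 3 + 2*(-5) = 3 - 10 = -7)
c(-11, T)*(-38 + 47) + √(-1 - 23) = -7*(-38 + 47) + √(-1 - 23) = -7*9 + √(-24) = -63 + 2*I*√6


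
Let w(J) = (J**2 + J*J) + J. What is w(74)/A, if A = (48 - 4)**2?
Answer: 5513/968 ≈ 5.6953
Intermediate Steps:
w(J) = J + 2*J**2 (w(J) = (J**2 + J**2) + J = 2*J**2 + J = J + 2*J**2)
A = 1936 (A = 44**2 = 1936)
w(74)/A = (74*(1 + 2*74))/1936 = (74*(1 + 148))*(1/1936) = (74*149)*(1/1936) = 11026*(1/1936) = 5513/968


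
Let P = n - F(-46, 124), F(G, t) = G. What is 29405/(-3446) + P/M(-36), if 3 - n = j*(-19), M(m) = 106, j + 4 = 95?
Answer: 1505029/182638 ≈ 8.2405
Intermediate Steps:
j = 91 (j = -4 + 95 = 91)
n = 1732 (n = 3 - 91*(-19) = 3 - 1*(-1729) = 3 + 1729 = 1732)
P = 1778 (P = 1732 - 1*(-46) = 1732 + 46 = 1778)
29405/(-3446) + P/M(-36) = 29405/(-3446) + 1778/106 = 29405*(-1/3446) + 1778*(1/106) = -29405/3446 + 889/53 = 1505029/182638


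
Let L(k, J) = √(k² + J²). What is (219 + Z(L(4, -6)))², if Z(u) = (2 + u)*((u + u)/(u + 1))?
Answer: 127600529/2601 + 4509200*√13/2601 ≈ 55309.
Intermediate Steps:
L(k, J) = √(J² + k²)
Z(u) = 2*u*(2 + u)/(1 + u) (Z(u) = (2 + u)*((2*u)/(1 + u)) = (2 + u)*(2*u/(1 + u)) = 2*u*(2 + u)/(1 + u))
(219 + Z(L(4, -6)))² = (219 + 2*√((-6)² + 4²)*(2 + √((-6)² + 4²))/(1 + √((-6)² + 4²)))² = (219 + 2*√(36 + 16)*(2 + √(36 + 16))/(1 + √(36 + 16)))² = (219 + 2*√52*(2 + √52)/(1 + √52))² = (219 + 2*(2*√13)*(2 + 2*√13)/(1 + 2*√13))² = (219 + 4*√13*(2 + 2*√13)/(1 + 2*√13))²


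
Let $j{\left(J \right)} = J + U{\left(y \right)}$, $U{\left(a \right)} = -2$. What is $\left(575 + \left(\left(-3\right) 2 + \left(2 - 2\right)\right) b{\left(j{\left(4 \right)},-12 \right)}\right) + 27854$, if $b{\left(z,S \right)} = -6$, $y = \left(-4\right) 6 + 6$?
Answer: $28465$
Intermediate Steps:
$y = -18$ ($y = -24 + 6 = -18$)
$j{\left(J \right)} = -2 + J$ ($j{\left(J \right)} = J - 2 = -2 + J$)
$\left(575 + \left(\left(-3\right) 2 + \left(2 - 2\right)\right) b{\left(j{\left(4 \right)},-12 \right)}\right) + 27854 = \left(575 + \left(\left(-3\right) 2 + \left(2 - 2\right)\right) \left(-6\right)\right) + 27854 = \left(575 + \left(-6 + \left(2 - 2\right)\right) \left(-6\right)\right) + 27854 = \left(575 + \left(-6 + 0\right) \left(-6\right)\right) + 27854 = \left(575 - -36\right) + 27854 = \left(575 + 36\right) + 27854 = 611 + 27854 = 28465$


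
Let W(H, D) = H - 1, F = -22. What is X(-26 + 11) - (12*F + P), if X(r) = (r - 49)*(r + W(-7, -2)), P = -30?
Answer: 1766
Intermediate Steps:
W(H, D) = -1 + H
X(r) = (-49 + r)*(-8 + r) (X(r) = (r - 49)*(r + (-1 - 7)) = (-49 + r)*(r - 8) = (-49 + r)*(-8 + r))
X(-26 + 11) - (12*F + P) = (392 + (-26 + 11)**2 - 57*(-26 + 11)) - (12*(-22) - 30) = (392 + (-15)**2 - 57*(-15)) - (-264 - 30) = (392 + 225 + 855) - 1*(-294) = 1472 + 294 = 1766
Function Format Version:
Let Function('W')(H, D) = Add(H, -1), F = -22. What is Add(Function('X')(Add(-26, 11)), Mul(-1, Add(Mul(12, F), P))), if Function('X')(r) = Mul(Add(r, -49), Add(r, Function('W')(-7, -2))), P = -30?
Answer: 1766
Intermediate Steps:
Function('W')(H, D) = Add(-1, H)
Function('X')(r) = Mul(Add(-49, r), Add(-8, r)) (Function('X')(r) = Mul(Add(r, -49), Add(r, Add(-1, -7))) = Mul(Add(-49, r), Add(r, -8)) = Mul(Add(-49, r), Add(-8, r)))
Add(Function('X')(Add(-26, 11)), Mul(-1, Add(Mul(12, F), P))) = Add(Add(392, Pow(Add(-26, 11), 2), Mul(-57, Add(-26, 11))), Mul(-1, Add(Mul(12, -22), -30))) = Add(Add(392, Pow(-15, 2), Mul(-57, -15)), Mul(-1, Add(-264, -30))) = Add(Add(392, 225, 855), Mul(-1, -294)) = Add(1472, 294) = 1766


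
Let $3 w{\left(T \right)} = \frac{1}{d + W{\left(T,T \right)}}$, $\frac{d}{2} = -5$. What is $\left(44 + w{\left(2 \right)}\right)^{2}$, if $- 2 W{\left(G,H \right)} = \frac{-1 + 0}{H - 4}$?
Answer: $\frac{29246464}{15129} \approx 1933.1$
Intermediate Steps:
$d = -10$ ($d = 2 \left(-5\right) = -10$)
$W{\left(G,H \right)} = \frac{1}{2 \left(-4 + H\right)}$ ($W{\left(G,H \right)} = - \frac{\left(-1 + 0\right) \frac{1}{H - 4}}{2} = - \frac{\left(-1\right) \frac{1}{-4 + H}}{2} = \frac{1}{2 \left(-4 + H\right)}$)
$w{\left(T \right)} = \frac{1}{3 \left(-10 + \frac{1}{2 \left(-4 + T\right)}\right)}$
$\left(44 + w{\left(2 \right)}\right)^{2} = \left(44 + \frac{2 \left(4 - 2\right)}{3 \left(-81 + 20 \cdot 2\right)}\right)^{2} = \left(44 + \frac{2 \left(4 - 2\right)}{3 \left(-81 + 40\right)}\right)^{2} = \left(44 + \frac{2}{3} \frac{1}{-41} \cdot 2\right)^{2} = \left(44 + \frac{2}{3} \left(- \frac{1}{41}\right) 2\right)^{2} = \left(44 - \frac{4}{123}\right)^{2} = \left(\frac{5408}{123}\right)^{2} = \frac{29246464}{15129}$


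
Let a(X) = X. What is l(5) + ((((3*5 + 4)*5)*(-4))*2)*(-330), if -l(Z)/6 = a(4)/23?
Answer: 5768376/23 ≈ 2.5080e+5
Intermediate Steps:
l(Z) = -24/23
l(5) + ((((3*5 + 4)*5)*(-4))*2)*(-330) = -24/23 + ((((3*5 + 4)*5)*(-4))*2)*(-330) = -24/23 + ((((15 + 4)*5)*(-4))*2)*(-330) = -24/23 + (((19*5)*(-4))*2)*(-330) = -24/23 + ((95*(-4))*2)*(-330) = -24/23 - 380*2*(-330) = -24/23 - 760*(-330) = -24/23 + 250800 = 5768376/23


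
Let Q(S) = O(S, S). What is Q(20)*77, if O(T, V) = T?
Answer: 1540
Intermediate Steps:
Q(S) = S
Q(20)*77 = 20*77 = 1540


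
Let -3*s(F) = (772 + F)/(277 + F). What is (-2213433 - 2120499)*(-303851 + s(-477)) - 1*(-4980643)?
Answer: 13168724219251/10 ≈ 1.3169e+12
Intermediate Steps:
s(F) = -(772 + F)/(3*(277 + F))
(-2213433 - 2120499)*(-303851 + s(-477)) - 1*(-4980643) = (-2213433 - 2120499)*(-303851 + (-772 - 1*(-477))/(3*(277 - 477))) - 1*(-4980643) = -4333932*(-303851 + (1/3)*(-772 + 477)/(-200)) + 4980643 = -4333932*(-303851 + (1/3)*(-1/200)*(-295)) + 4980643 = -4333932*(-303851 + 59/120) + 4980643 = -4333932*(-36462061/120) + 4980643 = 13168674412821/10 + 4980643 = 13168724219251/10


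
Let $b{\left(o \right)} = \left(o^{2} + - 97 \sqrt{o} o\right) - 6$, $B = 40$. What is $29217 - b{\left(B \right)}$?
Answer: $27623 + 7760 \sqrt{10} \approx 52162.0$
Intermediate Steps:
$b{\left(o \right)} = -6 + o^{2} - 97 o^{\frac{3}{2}}$ ($b{\left(o \right)} = \left(o^{2} - 97 o^{\frac{3}{2}}\right) - 6 = -6 + o^{2} - 97 o^{\frac{3}{2}}$)
$29217 - b{\left(B \right)} = 29217 - \left(-6 + 40^{2} - 97 \cdot 40^{\frac{3}{2}}\right) = 29217 - \left(-6 + 1600 - 97 \cdot 80 \sqrt{10}\right) = 29217 - \left(-6 + 1600 - 7760 \sqrt{10}\right) = 29217 - \left(1594 - 7760 \sqrt{10}\right) = 27623 + 7760 \sqrt{10}$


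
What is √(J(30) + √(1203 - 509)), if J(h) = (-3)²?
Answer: √(9 + √694) ≈ 5.9451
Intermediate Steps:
J(h) = 9
√(J(30) + √(1203 - 509)) = √(9 + √(1203 - 509)) = √(9 + √694)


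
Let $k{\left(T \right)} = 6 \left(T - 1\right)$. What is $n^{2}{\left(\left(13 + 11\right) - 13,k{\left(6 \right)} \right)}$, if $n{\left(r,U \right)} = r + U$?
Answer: $1681$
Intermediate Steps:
$k{\left(T \right)} = -6 + 6 T$ ($k{\left(T \right)} = 6 \left(-1 + T\right) = -6 + 6 T$)
$n{\left(r,U \right)} = U + r$
$n^{2}{\left(\left(13 + 11\right) - 13,k{\left(6 \right)} \right)} = \left(\left(-6 + 6 \cdot 6\right) + \left(\left(13 + 11\right) - 13\right)\right)^{2} = \left(\left(-6 + 36\right) + \left(24 - 13\right)\right)^{2} = \left(30 + 11\right)^{2} = 41^{2} = 1681$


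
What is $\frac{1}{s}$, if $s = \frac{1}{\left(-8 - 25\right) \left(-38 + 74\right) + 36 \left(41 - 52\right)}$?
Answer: $-1584$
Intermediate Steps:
$s = - \frac{1}{1584}$ ($s = \frac{1}{\left(-33\right) 36 + 36 \left(-11\right)} = \frac{1}{-1188 - 396} = \frac{1}{-1584} = - \frac{1}{1584} \approx -0.00063131$)
$\frac{1}{s} = \frac{1}{- \frac{1}{1584}} = -1584$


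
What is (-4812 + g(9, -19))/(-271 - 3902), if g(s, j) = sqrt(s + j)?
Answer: 1604/1391 - I*sqrt(10)/4173 ≈ 1.1531 - 0.00075779*I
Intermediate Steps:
g(s, j) = sqrt(j + s)
(-4812 + g(9, -19))/(-271 - 3902) = (-4812 + sqrt(-19 + 9))/(-271 - 3902) = (-4812 + sqrt(-10))/(-4173) = (-4812 + I*sqrt(10))*(-1/4173) = 1604/1391 - I*sqrt(10)/4173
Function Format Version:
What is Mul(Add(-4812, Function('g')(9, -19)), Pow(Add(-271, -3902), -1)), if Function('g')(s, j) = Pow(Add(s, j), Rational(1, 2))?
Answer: Add(Rational(1604, 1391), Mul(Rational(-1, 4173), I, Pow(10, Rational(1, 2)))) ≈ Add(1.1531, Mul(-0.00075779, I))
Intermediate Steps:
Function('g')(s, j) = Pow(Add(j, s), Rational(1, 2))
Mul(Add(-4812, Function('g')(9, -19)), Pow(Add(-271, -3902), -1)) = Mul(Add(-4812, Pow(Add(-19, 9), Rational(1, 2))), Pow(Add(-271, -3902), -1)) = Mul(Add(-4812, Pow(-10, Rational(1, 2))), Pow(-4173, -1)) = Mul(Add(-4812, Mul(I, Pow(10, Rational(1, 2)))), Rational(-1, 4173)) = Add(Rational(1604, 1391), Mul(Rational(-1, 4173), I, Pow(10, Rational(1, 2))))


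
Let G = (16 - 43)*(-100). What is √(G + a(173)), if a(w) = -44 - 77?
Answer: √2579 ≈ 50.784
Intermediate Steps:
a(w) = -121
G = 2700 (G = -27*(-100) = 2700)
√(G + a(173)) = √(2700 - 121) = √2579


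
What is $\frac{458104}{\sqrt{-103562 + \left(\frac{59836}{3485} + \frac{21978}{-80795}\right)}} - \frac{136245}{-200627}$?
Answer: $\frac{136245}{200627} - \frac{229052 i \sqrt{678451375373709795}}{132523881963} \approx 0.6791 - 1423.6 i$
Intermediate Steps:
$\frac{458104}{\sqrt{-103562 + \left(\frac{59836}{3485} + \frac{21978}{-80795}\right)}} - \frac{136245}{-200627} = \frac{458104}{\sqrt{-103562 + \left(59836 \cdot \frac{1}{3485} + 21978 \left(- \frac{1}{80795}\right)\right)}} - - \frac{136245}{200627} = \frac{458104}{\sqrt{-103562 + \left(\frac{59836}{3485} - \frac{1998}{7345}\right)}} + \frac{136245}{200627} = \frac{458104}{\sqrt{-103562 + \frac{86506478}{5119465}}} + \frac{136245}{200627} = \frac{458104}{\sqrt{- \frac{530095527852}{5119465}}} + \frac{136245}{200627} = \frac{458104}{\frac{2}{5119465} i \sqrt{678451375373709795}} + \frac{136245}{200627} = 458104 \left(- \frac{i \sqrt{678451375373709795}}{265047763926}\right) + \frac{136245}{200627} = - \frac{229052 i \sqrt{678451375373709795}}{132523881963} + \frac{136245}{200627} = \frac{136245}{200627} - \frac{229052 i \sqrt{678451375373709795}}{132523881963}$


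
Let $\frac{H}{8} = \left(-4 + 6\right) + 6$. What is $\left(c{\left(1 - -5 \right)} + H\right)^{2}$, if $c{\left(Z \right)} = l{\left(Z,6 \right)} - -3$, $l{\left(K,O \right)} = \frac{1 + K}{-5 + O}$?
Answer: $5476$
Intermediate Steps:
$H = 64$ ($H = 8 \left(\left(-4 + 6\right) + 6\right) = 8 \left(2 + 6\right) = 8 \cdot 8 = 64$)
$l{\left(K,O \right)} = \frac{1 + K}{-5 + O}$
$c{\left(Z \right)} = 4 + Z$ ($c{\left(Z \right)} = \frac{1 + Z}{-5 + 6} - -3 = \frac{1 + Z}{1} + 3 = 1 \left(1 + Z\right) + 3 = \left(1 + Z\right) + 3 = 4 + Z$)
$\left(c{\left(1 - -5 \right)} + H\right)^{2} = \left(\left(4 + \left(1 - -5\right)\right) + 64\right)^{2} = \left(\left(4 + \left(1 + 5\right)\right) + 64\right)^{2} = \left(\left(4 + 6\right) + 64\right)^{2} = \left(10 + 64\right)^{2} = 74^{2} = 5476$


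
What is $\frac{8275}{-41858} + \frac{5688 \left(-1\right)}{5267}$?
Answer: $- \frac{281672729}{220466086} \approx -1.2776$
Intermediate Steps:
$\frac{8275}{-41858} + \frac{5688 \left(-1\right)}{5267} = 8275 \left(- \frac{1}{41858}\right) - \frac{5688}{5267} = - \frac{8275}{41858} - \frac{5688}{5267} = - \frac{281672729}{220466086}$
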